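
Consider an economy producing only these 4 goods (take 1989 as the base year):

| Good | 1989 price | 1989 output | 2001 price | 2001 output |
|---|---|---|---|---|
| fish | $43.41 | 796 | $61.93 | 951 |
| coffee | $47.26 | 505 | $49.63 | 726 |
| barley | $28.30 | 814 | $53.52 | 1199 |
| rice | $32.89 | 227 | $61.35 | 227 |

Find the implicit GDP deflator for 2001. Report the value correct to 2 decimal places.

Nominal GDP 2001 = 61.93·951 + 49.63·726 + 53.52·1199 + 61.35·227 = 173023.74.
Real GDP 2001 (at 1989 prices) = 43.41·951 + 47.26·726 + 28.30·1199 + 32.89·227 = 116991.40.
Deflator = Nominal/Real × 100 = 173023.74/116991.40 × 100 = 147.894.

147.89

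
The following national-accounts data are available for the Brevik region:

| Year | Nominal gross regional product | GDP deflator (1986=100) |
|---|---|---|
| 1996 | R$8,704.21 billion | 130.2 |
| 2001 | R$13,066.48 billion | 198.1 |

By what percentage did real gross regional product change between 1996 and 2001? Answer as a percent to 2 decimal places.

-1.34%

Real gross regional product 1996 = 8704.21 / 1.302 = 6685.26.
Real gross regional product 2001 = 13066.48 / 1.981 = 6595.90.
Real growth = 6595.90 / 6685.26 − 1 = -0.0134.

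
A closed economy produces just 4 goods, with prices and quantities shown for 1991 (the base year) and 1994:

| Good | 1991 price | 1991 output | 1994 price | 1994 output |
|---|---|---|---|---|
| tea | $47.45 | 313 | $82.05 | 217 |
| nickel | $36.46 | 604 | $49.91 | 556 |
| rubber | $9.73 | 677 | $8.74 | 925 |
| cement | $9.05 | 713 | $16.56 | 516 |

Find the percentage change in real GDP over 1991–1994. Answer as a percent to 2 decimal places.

-11.37%

Real GDP 1991 = Nominal GDP 1991 = 47.45·313 + 36.46·604 + 9.73·677 + 9.05·713 = 49913.55.
Real GDP 1994 (at 1991 prices) = 47.45·217 + 36.46·556 + 9.73·925 + 9.05·516 = 44238.46.
Real growth = 44238.46/49913.55 − 1 = -0.1137.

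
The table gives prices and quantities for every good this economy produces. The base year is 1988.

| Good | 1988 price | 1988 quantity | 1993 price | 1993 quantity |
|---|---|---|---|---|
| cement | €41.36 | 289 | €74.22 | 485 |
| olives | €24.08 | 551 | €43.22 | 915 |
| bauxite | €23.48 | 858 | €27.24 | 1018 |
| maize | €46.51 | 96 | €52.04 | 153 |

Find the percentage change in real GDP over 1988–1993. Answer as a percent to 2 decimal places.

Real GDP 1988 = Nominal GDP 1988 = 41.36·289 + 24.08·551 + 23.48·858 + 46.51·96 = 49831.92.
Real GDP 1993 (at 1988 prices) = 41.36·485 + 24.08·915 + 23.48·1018 + 46.51·153 = 73111.47.
Real growth = 73111.47/49831.92 − 1 = 0.4672.

46.72%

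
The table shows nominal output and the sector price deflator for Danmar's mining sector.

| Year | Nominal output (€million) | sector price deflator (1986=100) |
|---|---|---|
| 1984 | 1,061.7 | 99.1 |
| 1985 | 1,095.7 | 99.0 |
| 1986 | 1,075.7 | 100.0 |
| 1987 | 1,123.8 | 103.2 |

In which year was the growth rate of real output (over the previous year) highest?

1985: real = 1095.7/0.990 = 1106.77; growth vs 1984 (1071.34) = 3.31%.
1986: real = 1075.7/1.000 = 1075.70; growth vs 1985 (1106.77) = -2.81%.
1987: real = 1123.8/1.032 = 1088.95; growth vs 1986 (1075.70) = 1.23%.

1985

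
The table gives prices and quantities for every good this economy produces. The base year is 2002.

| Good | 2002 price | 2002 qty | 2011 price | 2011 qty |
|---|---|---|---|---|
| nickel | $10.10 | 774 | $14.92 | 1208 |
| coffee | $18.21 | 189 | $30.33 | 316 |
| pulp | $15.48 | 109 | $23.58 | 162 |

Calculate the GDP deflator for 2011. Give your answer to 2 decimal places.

153.58

Nominal GDP 2011 = 14.92·1208 + 30.33·316 + 23.58·162 = 31427.60.
Real GDP 2011 (at 2002 prices) = 10.10·1208 + 18.21·316 + 15.48·162 = 20462.92.
Deflator = Nominal/Real × 100 = 31427.60/20462.92 × 100 = 153.583.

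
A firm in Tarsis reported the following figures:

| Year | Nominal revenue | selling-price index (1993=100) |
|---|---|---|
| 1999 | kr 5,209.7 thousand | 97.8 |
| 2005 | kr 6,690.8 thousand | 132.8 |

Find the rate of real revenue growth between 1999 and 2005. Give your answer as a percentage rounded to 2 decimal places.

Real revenue 1999 = 5209.7 / 0.978 = 5326.89.
Real revenue 2005 = 6690.8 / 1.328 = 5038.25.
Real growth = 5038.25 / 5326.89 − 1 = -0.0542.

-5.42%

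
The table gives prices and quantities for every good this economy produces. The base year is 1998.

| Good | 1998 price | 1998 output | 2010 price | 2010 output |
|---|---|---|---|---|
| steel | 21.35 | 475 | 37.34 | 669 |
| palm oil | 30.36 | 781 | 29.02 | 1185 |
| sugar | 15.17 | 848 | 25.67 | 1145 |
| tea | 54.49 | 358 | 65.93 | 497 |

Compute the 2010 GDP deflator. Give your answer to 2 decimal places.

Nominal GDP 2010 = 37.34·669 + 29.02·1185 + 25.67·1145 + 65.93·497 = 121528.52.
Real GDP 2010 (at 1998 prices) = 21.35·669 + 30.36·1185 + 15.17·1145 + 54.49·497 = 94710.93.
Deflator = Nominal/Real × 100 = 121528.52/94710.93 × 100 = 128.315.

128.32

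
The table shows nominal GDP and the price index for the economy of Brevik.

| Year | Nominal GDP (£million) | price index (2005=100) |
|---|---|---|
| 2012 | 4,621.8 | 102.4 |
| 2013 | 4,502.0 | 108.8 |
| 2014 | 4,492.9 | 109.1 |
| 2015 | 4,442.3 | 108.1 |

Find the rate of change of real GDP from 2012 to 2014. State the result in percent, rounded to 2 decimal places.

-8.76%

Real GDP 2012 = 4621.8/1.024 = 4513.48.
Real GDP 2014 = 4492.9/1.091 = 4118.15.
Change = 4118.15/4513.48 − 1 = -0.0876.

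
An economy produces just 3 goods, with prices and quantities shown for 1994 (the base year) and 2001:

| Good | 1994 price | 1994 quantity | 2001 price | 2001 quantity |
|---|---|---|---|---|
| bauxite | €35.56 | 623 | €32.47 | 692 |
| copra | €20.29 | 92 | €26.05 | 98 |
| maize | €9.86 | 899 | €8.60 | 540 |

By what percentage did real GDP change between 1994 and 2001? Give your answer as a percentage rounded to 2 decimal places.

-2.93%

Real GDP 1994 = Nominal GDP 1994 = 35.56·623 + 20.29·92 + 9.86·899 = 32884.70.
Real GDP 2001 (at 1994 prices) = 35.56·692 + 20.29·98 + 9.86·540 = 31920.34.
Real growth = 31920.34/32884.70 − 1 = -0.0293.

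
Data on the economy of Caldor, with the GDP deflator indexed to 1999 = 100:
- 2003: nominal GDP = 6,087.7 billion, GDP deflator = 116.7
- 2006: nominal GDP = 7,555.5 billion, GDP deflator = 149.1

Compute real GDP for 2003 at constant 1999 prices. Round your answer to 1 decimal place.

5,216.5 billion

Real GDP = Nominal / (GDP deflator/100) = 6087.7 / 1.167 = 5216.54.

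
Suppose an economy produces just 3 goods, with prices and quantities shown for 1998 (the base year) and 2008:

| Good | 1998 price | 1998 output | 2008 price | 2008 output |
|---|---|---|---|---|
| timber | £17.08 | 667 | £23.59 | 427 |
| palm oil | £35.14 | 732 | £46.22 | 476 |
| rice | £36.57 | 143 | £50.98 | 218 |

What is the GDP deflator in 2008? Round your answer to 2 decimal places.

134.99

Nominal GDP 2008 = 23.59·427 + 46.22·476 + 50.98·218 = 43187.29.
Real GDP 2008 (at 1998 prices) = 17.08·427 + 35.14·476 + 36.57·218 = 31992.06.
Deflator = Nominal/Real × 100 = 43187.29/31992.06 × 100 = 134.994.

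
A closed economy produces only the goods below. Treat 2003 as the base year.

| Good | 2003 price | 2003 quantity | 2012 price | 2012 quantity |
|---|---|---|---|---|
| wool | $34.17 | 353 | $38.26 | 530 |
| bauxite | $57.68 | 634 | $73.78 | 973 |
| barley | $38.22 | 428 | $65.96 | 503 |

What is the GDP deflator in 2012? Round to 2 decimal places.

Nominal GDP 2012 = 38.26·530 + 73.78·973 + 65.96·503 = 125243.62.
Real GDP 2012 (at 2003 prices) = 34.17·530 + 57.68·973 + 38.22·503 = 93457.40.
Deflator = Nominal/Real × 100 = 125243.62/93457.40 × 100 = 134.011.

134.01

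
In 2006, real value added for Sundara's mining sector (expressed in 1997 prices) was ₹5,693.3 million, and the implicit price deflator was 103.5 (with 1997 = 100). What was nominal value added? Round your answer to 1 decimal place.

₹5,892.6 million

Nominal value added = Real × (implicit price deflator/100) = 5693.3 × 1.035 = 5892.57.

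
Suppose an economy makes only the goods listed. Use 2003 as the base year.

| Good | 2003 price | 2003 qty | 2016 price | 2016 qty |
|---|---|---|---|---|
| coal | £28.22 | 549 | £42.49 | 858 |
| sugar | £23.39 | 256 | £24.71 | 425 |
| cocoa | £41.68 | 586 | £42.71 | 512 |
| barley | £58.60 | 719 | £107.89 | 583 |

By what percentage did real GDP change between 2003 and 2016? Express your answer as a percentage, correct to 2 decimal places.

1.84%

Real GDP 2003 = Nominal GDP 2003 = 28.22·549 + 23.39·256 + 41.68·586 + 58.60·719 = 88038.50.
Real GDP 2016 (at 2003 prices) = 28.22·858 + 23.39·425 + 41.68·512 + 58.60·583 = 89657.47.
Real growth = 89657.47/88038.50 − 1 = 0.0184.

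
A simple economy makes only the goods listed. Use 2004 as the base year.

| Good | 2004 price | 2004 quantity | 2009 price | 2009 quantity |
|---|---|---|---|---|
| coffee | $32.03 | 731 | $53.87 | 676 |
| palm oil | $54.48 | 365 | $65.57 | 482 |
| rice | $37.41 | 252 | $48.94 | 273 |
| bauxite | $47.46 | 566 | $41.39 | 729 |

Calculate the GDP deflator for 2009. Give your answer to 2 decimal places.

Nominal GDP 2009 = 53.87·676 + 65.57·482 + 48.94·273 + 41.39·729 = 111554.79.
Real GDP 2009 (at 2004 prices) = 32.03·676 + 54.48·482 + 37.41·273 + 47.46·729 = 92722.91.
Deflator = Nominal/Real × 100 = 111554.79/92722.91 × 100 = 120.310.

120.31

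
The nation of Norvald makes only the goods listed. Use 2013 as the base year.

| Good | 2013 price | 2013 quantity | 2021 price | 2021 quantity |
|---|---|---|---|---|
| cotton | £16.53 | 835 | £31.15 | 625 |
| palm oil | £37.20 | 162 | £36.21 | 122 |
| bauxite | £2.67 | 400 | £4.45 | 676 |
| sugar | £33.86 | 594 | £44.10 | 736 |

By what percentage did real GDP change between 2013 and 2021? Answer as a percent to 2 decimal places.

Real GDP 2013 = Nominal GDP 2013 = 16.53·835 + 37.20·162 + 2.67·400 + 33.86·594 = 41009.79.
Real GDP 2021 (at 2013 prices) = 16.53·625 + 37.20·122 + 2.67·676 + 33.86·736 = 41595.53.
Real growth = 41595.53/41009.79 − 1 = 0.0143.

1.43%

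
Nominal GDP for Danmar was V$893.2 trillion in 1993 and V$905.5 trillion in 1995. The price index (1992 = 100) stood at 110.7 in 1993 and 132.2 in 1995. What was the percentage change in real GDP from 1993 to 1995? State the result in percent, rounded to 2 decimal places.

Deflate each year: 1993 → 893.2/1.107 = 806.87; 1995 → 905.5/1.322 = 684.95.
So real GDP changed by 684.95/806.87 − 1 = -0.1511, i.e. -15.11%.

-15.11%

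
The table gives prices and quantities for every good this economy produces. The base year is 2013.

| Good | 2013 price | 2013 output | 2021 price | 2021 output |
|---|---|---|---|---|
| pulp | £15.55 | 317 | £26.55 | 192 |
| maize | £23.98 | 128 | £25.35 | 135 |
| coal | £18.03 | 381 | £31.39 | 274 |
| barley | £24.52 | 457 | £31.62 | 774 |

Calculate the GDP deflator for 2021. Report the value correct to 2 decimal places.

Nominal GDP 2021 = 26.55·192 + 25.35·135 + 31.39·274 + 31.62·774 = 41594.59.
Real GDP 2021 (at 2013 prices) = 15.55·192 + 23.98·135 + 18.03·274 + 24.52·774 = 30141.60.
Deflator = Nominal/Real × 100 = 41594.59/30141.60 × 100 = 137.997.

138.00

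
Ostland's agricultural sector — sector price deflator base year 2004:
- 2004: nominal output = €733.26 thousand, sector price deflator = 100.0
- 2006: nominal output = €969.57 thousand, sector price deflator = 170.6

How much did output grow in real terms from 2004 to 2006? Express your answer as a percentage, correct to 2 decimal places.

Deflate each year: 2004 → 733.26/1.000 = 733.26; 2006 → 969.57/1.706 = 568.33.
So real output changed by 568.33/733.26 − 1 = -0.2249, i.e. -22.49%.

-22.49%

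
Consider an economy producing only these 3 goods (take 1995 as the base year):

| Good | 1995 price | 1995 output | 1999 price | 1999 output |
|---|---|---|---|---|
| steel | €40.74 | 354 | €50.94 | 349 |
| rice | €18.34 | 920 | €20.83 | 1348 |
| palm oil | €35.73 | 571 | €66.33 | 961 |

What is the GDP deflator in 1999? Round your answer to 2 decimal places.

149.57

Nominal GDP 1999 = 50.94·349 + 20.83·1348 + 66.33·961 = 109600.03.
Real GDP 1999 (at 1995 prices) = 40.74·349 + 18.34·1348 + 35.73·961 = 73277.11.
Deflator = Nominal/Real × 100 = 109600.03/73277.11 × 100 = 149.569.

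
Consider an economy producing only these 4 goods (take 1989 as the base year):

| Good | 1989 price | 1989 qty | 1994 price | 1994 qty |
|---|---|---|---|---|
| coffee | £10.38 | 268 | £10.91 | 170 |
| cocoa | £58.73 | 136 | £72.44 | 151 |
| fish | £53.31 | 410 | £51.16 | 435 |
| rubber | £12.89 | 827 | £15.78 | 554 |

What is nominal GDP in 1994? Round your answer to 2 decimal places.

£43789.86

Nominal GDP 1994 = Σ (p_1994 × q_1994) = 10.91·170 + 72.44·151 + 51.16·435 + 15.78·554 = 43789.86.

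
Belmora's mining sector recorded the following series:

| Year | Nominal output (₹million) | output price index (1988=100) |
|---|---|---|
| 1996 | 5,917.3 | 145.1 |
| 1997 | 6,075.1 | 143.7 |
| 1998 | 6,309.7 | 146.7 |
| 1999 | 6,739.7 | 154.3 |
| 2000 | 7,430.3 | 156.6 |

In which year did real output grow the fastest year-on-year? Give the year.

1997: real = 6075.1/1.437 = 4227.63; growth vs 1996 (4078.08) = 3.67%.
1998: real = 6309.7/1.467 = 4301.09; growth vs 1997 (4227.63) = 1.74%.
1999: real = 6739.7/1.543 = 4367.92; growth vs 1998 (4301.09) = 1.55%.
2000: real = 7430.3/1.566 = 4744.76; growth vs 1999 (4367.92) = 8.63%.

2000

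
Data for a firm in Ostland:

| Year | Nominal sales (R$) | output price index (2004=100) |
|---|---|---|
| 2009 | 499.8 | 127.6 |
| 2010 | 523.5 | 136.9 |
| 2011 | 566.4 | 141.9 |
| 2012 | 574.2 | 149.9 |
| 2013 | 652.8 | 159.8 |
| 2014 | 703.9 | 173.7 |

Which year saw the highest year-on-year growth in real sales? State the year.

2013

2010: real = 523.5/1.369 = 382.40; growth vs 2009 (391.69) = -2.37%.
2011: real = 566.4/1.419 = 399.15; growth vs 2010 (382.40) = 4.38%.
2012: real = 574.2/1.499 = 383.06; growth vs 2011 (399.15) = -4.03%.
2013: real = 652.8/1.598 = 408.51; growth vs 2012 (383.06) = 6.64%.
2014: real = 703.9/1.737 = 405.24; growth vs 2013 (408.51) = -0.80%.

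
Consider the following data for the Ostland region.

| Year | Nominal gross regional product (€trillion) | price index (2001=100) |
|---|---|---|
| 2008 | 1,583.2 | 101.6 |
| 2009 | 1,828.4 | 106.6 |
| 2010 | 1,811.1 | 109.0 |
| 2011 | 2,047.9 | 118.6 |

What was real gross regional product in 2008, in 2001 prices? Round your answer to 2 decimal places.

€1,558.27 trillion

Real gross regional product 2008 = 1583.2 / 1.016 = 1558.27.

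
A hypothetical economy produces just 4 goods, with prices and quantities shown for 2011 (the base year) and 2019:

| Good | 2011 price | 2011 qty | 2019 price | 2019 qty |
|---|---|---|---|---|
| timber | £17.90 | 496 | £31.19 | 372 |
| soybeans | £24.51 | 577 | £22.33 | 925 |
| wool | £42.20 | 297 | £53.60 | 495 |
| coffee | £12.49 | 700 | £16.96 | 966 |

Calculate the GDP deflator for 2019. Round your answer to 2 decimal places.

120.69

Nominal GDP 2019 = 31.19·372 + 22.33·925 + 53.60·495 + 16.96·966 = 75173.29.
Real GDP 2019 (at 2011 prices) = 17.90·372 + 24.51·925 + 42.20·495 + 12.49·966 = 62284.89.
Deflator = Nominal/Real × 100 = 75173.29/62284.89 × 100 = 120.693.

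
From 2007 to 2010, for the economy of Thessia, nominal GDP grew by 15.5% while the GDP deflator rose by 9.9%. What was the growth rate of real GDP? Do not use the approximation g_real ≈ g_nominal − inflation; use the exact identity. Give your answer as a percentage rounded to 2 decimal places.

(1 + g_nom) = (1 + g_real)(1 + π), so g_real = 1.1550 / 1.0990 − 1 = 0.05096.

5.10%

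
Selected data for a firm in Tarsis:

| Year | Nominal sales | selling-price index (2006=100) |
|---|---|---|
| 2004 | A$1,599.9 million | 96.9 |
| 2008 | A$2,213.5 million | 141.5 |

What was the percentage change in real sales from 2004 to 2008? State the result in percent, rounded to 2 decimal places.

-5.26%

Deflate each year: 2004 → 1599.9/0.969 = 1651.08; 2008 → 2213.5/1.415 = 1564.31.
So real sales changed by 1564.31/1651.08 − 1 = -0.0526, i.e. -5.26%.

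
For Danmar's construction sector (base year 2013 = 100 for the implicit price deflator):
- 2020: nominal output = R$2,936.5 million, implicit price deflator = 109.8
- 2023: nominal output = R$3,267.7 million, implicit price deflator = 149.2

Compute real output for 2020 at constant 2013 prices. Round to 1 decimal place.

R$2,674.4 million

Real output = Nominal / (implicit price deflator/100) = 2936.5 / 1.098 = 2674.41.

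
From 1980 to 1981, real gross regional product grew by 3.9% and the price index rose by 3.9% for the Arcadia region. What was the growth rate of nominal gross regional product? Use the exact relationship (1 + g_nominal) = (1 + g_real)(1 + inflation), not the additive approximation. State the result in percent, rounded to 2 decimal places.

(1 + g_nom) = (1 + g_real)(1 + π) = 1.0390 × 1.0390 = 1.07952.

7.95%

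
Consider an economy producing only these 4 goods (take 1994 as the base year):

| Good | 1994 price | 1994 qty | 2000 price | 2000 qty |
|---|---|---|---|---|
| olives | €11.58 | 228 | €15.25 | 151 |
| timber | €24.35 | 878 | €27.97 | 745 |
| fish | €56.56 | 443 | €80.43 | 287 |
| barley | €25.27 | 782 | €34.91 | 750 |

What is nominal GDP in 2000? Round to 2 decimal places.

€72406.31

Nominal GDP 2000 = Σ (p_2000 × q_2000) = 15.25·151 + 27.97·745 + 80.43·287 + 34.91·750 = 72406.31.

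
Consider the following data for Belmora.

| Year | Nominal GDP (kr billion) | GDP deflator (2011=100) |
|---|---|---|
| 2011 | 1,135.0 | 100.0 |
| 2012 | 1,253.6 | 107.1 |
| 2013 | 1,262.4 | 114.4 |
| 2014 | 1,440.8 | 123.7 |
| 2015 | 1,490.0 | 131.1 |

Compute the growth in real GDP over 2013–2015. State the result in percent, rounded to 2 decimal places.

Real GDP 2013 = 1262.4/1.144 = 1103.50.
Real GDP 2015 = 1490.0/1.311 = 1136.54.
Change = 1136.54/1103.50 − 1 = 0.0299.

2.99%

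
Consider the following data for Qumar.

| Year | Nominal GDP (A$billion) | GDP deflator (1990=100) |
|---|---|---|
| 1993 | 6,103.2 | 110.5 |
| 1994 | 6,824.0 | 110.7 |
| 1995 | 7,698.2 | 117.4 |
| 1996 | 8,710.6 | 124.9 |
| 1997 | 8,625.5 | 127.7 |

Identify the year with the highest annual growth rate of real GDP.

1994

1994: real = 6824.0/1.107 = 6164.41; growth vs 1993 (5523.26) = 11.61%.
1995: real = 7698.2/1.174 = 6557.24; growth vs 1994 (6164.41) = 6.37%.
1996: real = 8710.6/1.249 = 6974.06; growth vs 1995 (6557.24) = 6.36%.
1997: real = 8625.5/1.277 = 6754.50; growth vs 1996 (6974.06) = -3.15%.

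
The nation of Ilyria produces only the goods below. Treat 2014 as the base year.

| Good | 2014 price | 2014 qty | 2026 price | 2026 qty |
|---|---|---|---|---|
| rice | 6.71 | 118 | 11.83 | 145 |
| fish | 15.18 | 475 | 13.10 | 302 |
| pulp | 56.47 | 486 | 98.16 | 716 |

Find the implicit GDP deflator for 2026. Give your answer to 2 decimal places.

165.15

Nominal GDP 2026 = 11.83·145 + 13.10·302 + 98.16·716 = 75954.11.
Real GDP 2026 (at 2014 prices) = 6.71·145 + 15.18·302 + 56.47·716 = 45989.83.
Deflator = Nominal/Real × 100 = 75954.11/45989.83 × 100 = 165.154.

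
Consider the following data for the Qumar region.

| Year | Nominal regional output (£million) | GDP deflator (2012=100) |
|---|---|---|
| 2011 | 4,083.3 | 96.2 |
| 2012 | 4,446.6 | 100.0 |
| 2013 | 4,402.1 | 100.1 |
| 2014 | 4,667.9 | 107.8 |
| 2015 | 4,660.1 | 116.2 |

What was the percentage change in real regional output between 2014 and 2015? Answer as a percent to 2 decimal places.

Real regional output 2014 = 4667.9/1.078 = 4330.15.
Real regional output 2015 = 4660.1/1.162 = 4010.41.
Change = 4010.41/4330.15 − 1 = -0.0738.

-7.38%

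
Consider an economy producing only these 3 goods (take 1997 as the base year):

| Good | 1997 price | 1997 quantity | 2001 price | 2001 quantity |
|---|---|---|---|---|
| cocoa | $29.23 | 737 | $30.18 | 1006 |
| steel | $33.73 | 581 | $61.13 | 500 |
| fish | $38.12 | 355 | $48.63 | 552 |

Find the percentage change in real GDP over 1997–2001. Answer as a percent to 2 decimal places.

23.12%

Real GDP 1997 = Nominal GDP 1997 = 29.23·737 + 33.73·581 + 38.12·355 = 54672.24.
Real GDP 2001 (at 1997 prices) = 29.23·1006 + 33.73·500 + 38.12·552 = 67312.62.
Real growth = 67312.62/54672.24 − 1 = 0.2312.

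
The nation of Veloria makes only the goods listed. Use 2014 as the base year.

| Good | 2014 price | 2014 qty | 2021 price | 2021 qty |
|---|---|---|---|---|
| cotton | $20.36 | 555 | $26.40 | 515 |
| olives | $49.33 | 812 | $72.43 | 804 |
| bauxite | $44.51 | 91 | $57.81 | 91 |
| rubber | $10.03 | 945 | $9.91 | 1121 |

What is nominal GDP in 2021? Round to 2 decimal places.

$88199.54

Nominal GDP 2021 = Σ (p_2021 × q_2021) = 26.40·515 + 72.43·804 + 57.81·91 + 9.91·1121 = 88199.54.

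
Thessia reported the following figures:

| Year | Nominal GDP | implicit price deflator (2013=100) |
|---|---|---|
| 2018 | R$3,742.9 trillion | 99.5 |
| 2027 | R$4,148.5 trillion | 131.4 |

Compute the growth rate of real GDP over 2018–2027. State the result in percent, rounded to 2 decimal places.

-16.07%

Real GDP 2018 = 3742.9 / 0.995 = 3761.71.
Real GDP 2027 = 4148.5 / 1.314 = 3157.15.
Real growth = 3157.15 / 3761.71 − 1 = -0.1607.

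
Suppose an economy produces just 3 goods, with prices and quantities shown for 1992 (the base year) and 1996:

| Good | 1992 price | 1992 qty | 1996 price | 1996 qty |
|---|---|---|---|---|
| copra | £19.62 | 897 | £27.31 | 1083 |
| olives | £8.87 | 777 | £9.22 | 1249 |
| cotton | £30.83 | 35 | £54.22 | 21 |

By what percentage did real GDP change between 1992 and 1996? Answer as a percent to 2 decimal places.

28.96%

Real GDP 1992 = Nominal GDP 1992 = 19.62·897 + 8.87·777 + 30.83·35 = 25570.18.
Real GDP 1996 (at 1992 prices) = 19.62·1083 + 8.87·1249 + 30.83·21 = 32974.52.
Real growth = 32974.52/25570.18 − 1 = 0.2896.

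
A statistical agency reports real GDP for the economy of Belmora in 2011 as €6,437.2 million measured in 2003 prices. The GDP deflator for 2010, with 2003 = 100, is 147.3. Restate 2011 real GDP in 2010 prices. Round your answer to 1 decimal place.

Real GDP in 2010 prices = Real GDP in 2003 prices × (P_2010/P_2003) = 6437.2 × 1.473 = 9482.00.

€9,482.0 million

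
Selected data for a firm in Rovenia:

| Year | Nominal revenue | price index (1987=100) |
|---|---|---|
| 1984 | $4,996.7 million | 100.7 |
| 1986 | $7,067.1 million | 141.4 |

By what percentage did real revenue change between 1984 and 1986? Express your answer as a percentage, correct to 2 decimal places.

0.73%

Deflate each year: 1984 → 4996.7/1.007 = 4961.97; 1986 → 7067.1/1.414 = 4997.95.
So real revenue changed by 4997.95/4961.97 − 1 = 0.0073, i.e. 0.73%.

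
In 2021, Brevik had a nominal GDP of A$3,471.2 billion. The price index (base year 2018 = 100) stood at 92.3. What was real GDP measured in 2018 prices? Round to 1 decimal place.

A$3,760.8 billion

Real GDP = Nominal / (price index/100) = 3471.2 / 0.923 = 3760.78.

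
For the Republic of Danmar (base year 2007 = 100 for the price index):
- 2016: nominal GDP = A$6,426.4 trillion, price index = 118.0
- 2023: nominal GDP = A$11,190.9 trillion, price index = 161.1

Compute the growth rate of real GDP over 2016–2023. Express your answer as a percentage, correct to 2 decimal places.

27.55%

Deflate each year: 2016 → 6426.4/1.180 = 5446.10; 2023 → 11190.9/1.611 = 6946.55.
So real GDP changed by 6946.55/5446.10 − 1 = 0.2755, i.e. 27.55%.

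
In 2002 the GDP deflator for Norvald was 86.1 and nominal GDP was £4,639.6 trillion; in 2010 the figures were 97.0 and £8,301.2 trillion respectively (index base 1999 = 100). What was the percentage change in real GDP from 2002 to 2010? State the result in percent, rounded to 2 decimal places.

Real GDP 2002 = 4639.6 / 0.861 = 5388.62.
Real GDP 2010 = 8301.2 / 0.970 = 8557.94.
Real growth = 8557.94 / 5388.62 − 1 = 0.5882.

58.82%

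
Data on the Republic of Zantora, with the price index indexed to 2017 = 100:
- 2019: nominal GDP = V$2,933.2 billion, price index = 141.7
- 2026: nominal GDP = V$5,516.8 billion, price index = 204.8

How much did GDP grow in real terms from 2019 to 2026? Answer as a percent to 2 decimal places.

Deflate each year: 2019 → 2933.2/1.417 = 2070.01; 2026 → 5516.8/2.048 = 2693.75.
So real GDP changed by 2693.75/2070.01 − 1 = 0.3013, i.e. 30.13%.

30.13%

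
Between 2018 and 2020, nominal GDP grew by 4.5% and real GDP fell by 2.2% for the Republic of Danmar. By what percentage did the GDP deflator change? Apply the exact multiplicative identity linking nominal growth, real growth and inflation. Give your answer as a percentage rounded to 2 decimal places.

6.85%

(1 + g_nom) = (1 + g_real)(1 + π), so π = 1.0450 / 0.9780 − 1 = 0.06851.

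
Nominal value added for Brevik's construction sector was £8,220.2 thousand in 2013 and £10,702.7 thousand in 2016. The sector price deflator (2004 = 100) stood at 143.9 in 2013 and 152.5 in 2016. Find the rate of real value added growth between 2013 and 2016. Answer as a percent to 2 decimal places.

22.86%

Deflate each year: 2013 → 8220.2/1.439 = 5712.44; 2016 → 10702.7/1.525 = 7018.16.
So real value added changed by 7018.16/5712.44 − 1 = 0.2286, i.e. 22.86%.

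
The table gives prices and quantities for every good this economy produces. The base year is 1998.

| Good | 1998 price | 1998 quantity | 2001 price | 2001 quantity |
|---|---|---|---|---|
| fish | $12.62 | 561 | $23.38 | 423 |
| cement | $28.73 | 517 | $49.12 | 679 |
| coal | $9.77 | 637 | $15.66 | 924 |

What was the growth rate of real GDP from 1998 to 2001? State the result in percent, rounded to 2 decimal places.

20.30%

Real GDP 1998 = Nominal GDP 1998 = 12.62·561 + 28.73·517 + 9.77·637 = 28156.72.
Real GDP 2001 (at 1998 prices) = 12.62·423 + 28.73·679 + 9.77·924 = 33873.41.
Real growth = 33873.41/28156.72 − 1 = 0.2030.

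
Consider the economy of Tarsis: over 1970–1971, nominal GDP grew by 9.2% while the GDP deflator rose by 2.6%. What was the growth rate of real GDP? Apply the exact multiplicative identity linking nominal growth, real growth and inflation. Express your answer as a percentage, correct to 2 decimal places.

(1 + g_nom) = (1 + g_real)(1 + π), so g_real = 1.0920 / 1.0260 − 1 = 0.06433.

6.43%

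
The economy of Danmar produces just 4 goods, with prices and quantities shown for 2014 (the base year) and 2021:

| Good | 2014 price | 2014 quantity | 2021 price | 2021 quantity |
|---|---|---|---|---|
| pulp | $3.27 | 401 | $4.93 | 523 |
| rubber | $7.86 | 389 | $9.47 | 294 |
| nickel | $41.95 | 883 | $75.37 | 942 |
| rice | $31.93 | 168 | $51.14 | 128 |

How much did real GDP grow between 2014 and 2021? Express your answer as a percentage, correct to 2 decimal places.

Real GDP 2014 = Nominal GDP 2014 = 3.27·401 + 7.86·389 + 41.95·883 + 31.93·168 = 46774.90.
Real GDP 2021 (at 2014 prices) = 3.27·523 + 7.86·294 + 41.95·942 + 31.93·128 = 47624.99.
Real growth = 47624.99/46774.90 − 1 = 0.0182.

1.82%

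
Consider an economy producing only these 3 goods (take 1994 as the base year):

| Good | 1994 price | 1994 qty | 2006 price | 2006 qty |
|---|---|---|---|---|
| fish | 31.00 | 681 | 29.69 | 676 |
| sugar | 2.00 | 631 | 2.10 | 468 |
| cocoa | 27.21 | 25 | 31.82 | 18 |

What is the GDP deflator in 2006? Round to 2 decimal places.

Nominal GDP 2006 = 29.69·676 + 2.10·468 + 31.82·18 = 21626.00.
Real GDP 2006 (at 1994 prices) = 31.00·676 + 2.00·468 + 27.21·18 = 22381.78.
Deflator = Nominal/Real × 100 = 21626.00/22381.78 × 100 = 96.623.

96.62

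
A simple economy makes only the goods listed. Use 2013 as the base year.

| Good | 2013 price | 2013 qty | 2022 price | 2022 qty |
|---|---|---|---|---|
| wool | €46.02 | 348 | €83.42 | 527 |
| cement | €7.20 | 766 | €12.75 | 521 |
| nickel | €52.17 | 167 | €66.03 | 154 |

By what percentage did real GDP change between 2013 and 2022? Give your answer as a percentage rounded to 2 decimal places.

19.16%

Real GDP 2013 = Nominal GDP 2013 = 46.02·348 + 7.20·766 + 52.17·167 = 30242.55.
Real GDP 2022 (at 2013 prices) = 46.02·527 + 7.20·521 + 52.17·154 = 36037.92.
Real growth = 36037.92/30242.55 − 1 = 0.1916.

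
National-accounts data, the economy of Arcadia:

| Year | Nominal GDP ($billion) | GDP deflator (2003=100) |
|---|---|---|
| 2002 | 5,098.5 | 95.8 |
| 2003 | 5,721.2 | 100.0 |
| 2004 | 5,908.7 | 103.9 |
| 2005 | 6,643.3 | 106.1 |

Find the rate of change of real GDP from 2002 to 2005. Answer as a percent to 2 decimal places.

Real GDP 2002 = 5098.5/0.958 = 5322.03.
Real GDP 2005 = 6643.3/1.061 = 6261.36.
Change = 6261.36/5322.03 − 1 = 0.1765.

17.65%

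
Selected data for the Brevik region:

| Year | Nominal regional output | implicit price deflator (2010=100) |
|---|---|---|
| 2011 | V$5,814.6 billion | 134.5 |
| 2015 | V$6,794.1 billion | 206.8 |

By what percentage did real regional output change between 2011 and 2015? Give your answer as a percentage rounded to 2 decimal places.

Real regional output 2011 = 5814.6 / 1.345 = 4323.12.
Real regional output 2015 = 6794.1 / 2.068 = 3285.35.
Real growth = 3285.35 / 4323.12 − 1 = -0.2401.

-24.01%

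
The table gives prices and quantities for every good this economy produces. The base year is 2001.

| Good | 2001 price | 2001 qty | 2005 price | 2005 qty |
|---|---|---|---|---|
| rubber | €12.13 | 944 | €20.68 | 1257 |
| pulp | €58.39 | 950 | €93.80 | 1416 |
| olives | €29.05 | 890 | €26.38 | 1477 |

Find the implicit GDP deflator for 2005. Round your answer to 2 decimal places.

Nominal GDP 2005 = 20.68·1257 + 93.80·1416 + 26.38·1477 = 197778.82.
Real GDP 2005 (at 2001 prices) = 12.13·1257 + 58.39·1416 + 29.05·1477 = 140834.50.
Deflator = Nominal/Real × 100 = 197778.82/140834.50 × 100 = 140.434.

140.43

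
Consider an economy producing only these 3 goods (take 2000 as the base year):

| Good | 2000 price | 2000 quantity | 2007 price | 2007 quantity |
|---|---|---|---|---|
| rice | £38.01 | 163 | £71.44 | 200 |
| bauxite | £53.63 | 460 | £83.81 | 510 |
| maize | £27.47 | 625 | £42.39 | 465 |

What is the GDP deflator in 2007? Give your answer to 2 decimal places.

Nominal GDP 2007 = 71.44·200 + 83.81·510 + 42.39·465 = 76742.45.
Real GDP 2007 (at 2000 prices) = 38.01·200 + 53.63·510 + 27.47·465 = 47726.85.
Deflator = Nominal/Real × 100 = 76742.45/47726.85 × 100 = 160.795.

160.80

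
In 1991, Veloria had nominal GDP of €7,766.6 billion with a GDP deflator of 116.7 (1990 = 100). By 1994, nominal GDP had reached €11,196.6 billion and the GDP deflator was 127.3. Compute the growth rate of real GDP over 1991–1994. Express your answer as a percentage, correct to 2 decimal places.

32.16%

Real GDP 1991 = 7766.6 / 1.167 = 6655.18.
Real GDP 1994 = 11196.6 / 1.273 = 8795.44.
Real growth = 8795.44 / 6655.18 − 1 = 0.3216.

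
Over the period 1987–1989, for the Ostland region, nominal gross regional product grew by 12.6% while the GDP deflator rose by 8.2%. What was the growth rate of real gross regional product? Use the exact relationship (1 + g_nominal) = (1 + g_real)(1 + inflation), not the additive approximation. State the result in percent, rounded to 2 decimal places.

(1 + g_nom) = (1 + g_real)(1 + π), so g_real = 1.1260 / 1.0820 − 1 = 0.04067.

4.07%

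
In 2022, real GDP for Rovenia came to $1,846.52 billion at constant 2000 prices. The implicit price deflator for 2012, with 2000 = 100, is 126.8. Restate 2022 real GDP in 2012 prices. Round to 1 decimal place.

Real GDP in 2012 prices = Real GDP in 2000 prices × (P_2012/P_2000) = 1846.52 × 1.268 = 2341.39.

$2,341.4 billion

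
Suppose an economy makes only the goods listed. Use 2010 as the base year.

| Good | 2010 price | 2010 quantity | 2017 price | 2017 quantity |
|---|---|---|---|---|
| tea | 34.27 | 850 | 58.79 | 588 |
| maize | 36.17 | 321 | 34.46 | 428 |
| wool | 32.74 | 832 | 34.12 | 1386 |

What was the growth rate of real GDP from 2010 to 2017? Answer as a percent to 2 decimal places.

Real GDP 2010 = Nominal GDP 2010 = 34.27·850 + 36.17·321 + 32.74·832 = 67979.75.
Real GDP 2017 (at 2010 prices) = 34.27·588 + 36.17·428 + 32.74·1386 = 81009.16.
Real growth = 81009.16/67979.75 − 1 = 0.1917.

19.17%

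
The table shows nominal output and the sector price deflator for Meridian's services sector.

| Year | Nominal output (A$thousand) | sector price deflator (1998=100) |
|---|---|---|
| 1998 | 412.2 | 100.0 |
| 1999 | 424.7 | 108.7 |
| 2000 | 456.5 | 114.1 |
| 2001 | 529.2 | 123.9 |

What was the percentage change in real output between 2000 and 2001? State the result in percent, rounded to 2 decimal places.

Real output 2000 = 456.5/1.141 = 400.09.
Real output 2001 = 529.2/1.239 = 427.12.
Change = 427.12/400.09 − 1 = 0.0676.

6.76%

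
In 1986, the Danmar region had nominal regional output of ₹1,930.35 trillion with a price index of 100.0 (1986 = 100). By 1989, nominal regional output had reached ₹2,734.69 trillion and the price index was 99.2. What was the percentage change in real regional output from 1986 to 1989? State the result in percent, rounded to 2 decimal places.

42.81%

Deflate each year: 1986 → 1930.35/1.000 = 1930.35; 1989 → 2734.69/0.992 = 2756.74.
So real regional output changed by 2756.74/1930.35 − 1 = 0.4281, i.e. 42.81%.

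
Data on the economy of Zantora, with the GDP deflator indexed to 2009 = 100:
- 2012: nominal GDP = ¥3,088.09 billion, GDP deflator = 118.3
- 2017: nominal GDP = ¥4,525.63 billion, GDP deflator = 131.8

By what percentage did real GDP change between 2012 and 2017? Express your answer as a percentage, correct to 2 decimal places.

Deflate each year: 2012 → 3088.09/1.183 = 2610.39; 2017 → 4525.63/1.318 = 3433.71.
So real GDP changed by 3433.71/2610.39 − 1 = 0.3154, i.e. 31.54%.

31.54%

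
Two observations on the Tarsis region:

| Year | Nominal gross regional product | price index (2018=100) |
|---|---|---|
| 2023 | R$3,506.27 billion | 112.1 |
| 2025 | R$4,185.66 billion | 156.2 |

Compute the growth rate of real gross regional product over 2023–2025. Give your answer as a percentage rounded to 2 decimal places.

-14.33%

Deflate each year: 2023 → 3506.27/1.121 = 3127.81; 2025 → 4185.66/1.562 = 2679.68.
So real gross regional product changed by 2679.68/3127.81 − 1 = -0.1433, i.e. -14.33%.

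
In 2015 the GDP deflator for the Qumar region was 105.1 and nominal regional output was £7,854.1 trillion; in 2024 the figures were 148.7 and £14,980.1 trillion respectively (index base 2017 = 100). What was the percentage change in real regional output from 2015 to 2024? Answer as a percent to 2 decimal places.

Deflate each year: 2015 → 7854.1/1.051 = 7472.98; 2024 → 14980.1/1.487 = 10074.04.
So real regional output changed by 10074.04/7472.98 − 1 = 0.3481, i.e. 34.81%.

34.81%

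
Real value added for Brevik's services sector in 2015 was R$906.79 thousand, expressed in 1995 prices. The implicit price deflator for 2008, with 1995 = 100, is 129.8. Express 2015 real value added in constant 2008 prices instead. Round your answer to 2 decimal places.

Real value added in 2008 prices = Real value added in 1995 prices × (P_2008/P_1995) = 906.79 × 1.298 = 1177.01.

R$1,177.01 thousand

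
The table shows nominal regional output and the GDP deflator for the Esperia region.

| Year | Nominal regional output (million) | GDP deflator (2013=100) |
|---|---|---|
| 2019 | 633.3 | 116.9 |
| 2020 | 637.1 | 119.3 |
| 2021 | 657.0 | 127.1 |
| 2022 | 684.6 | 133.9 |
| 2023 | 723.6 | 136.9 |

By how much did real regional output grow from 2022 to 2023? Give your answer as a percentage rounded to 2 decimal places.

Real regional output 2022 = 684.6/1.339 = 511.28.
Real regional output 2023 = 723.6/1.369 = 528.56.
Change = 528.56/511.28 − 1 = 0.0338.

3.38%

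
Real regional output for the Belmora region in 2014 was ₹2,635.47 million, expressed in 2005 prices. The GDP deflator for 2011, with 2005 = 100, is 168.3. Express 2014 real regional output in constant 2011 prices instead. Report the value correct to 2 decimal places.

Real regional output in 2011 prices = Real regional output in 2005 prices × (P_2011/P_2005) = 2635.47 × 1.683 = 4435.50.

₹4,435.50 million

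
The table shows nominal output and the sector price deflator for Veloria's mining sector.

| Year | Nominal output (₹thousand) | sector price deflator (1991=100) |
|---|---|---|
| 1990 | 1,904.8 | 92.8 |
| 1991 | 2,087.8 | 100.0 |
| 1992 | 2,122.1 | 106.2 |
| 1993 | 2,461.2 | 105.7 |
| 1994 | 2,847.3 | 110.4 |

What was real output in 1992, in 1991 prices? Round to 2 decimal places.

Real output 1992 = 2122.1 / 1.062 = 1998.21.

₹1,998.21 thousand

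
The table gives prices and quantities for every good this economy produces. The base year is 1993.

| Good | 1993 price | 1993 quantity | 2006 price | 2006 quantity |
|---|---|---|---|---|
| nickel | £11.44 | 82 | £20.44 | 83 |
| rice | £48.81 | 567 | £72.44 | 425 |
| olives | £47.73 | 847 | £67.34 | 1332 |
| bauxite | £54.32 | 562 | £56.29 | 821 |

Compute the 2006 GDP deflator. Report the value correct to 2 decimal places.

129.67

Nominal GDP 2006 = 20.44·83 + 72.44·425 + 67.34·1332 + 56.29·821 = 168394.49.
Real GDP 2006 (at 1993 prices) = 11.44·83 + 48.81·425 + 47.73·1332 + 54.32·821 = 129866.85.
Deflator = Nominal/Real × 100 = 168394.49/129866.85 × 100 = 129.667.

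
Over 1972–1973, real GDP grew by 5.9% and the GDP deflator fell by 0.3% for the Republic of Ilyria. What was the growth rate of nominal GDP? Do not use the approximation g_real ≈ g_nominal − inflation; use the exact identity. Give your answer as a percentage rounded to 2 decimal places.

5.58%

(1 + g_nom) = (1 + g_real)(1 + π) = 1.0590 × 0.9970 = 1.05582.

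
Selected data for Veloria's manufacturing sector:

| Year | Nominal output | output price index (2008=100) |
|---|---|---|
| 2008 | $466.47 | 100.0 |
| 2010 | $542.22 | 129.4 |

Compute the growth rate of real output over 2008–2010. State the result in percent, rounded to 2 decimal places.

-10.17%

Real output 2008 = 466.47 / 1.000 = 466.47.
Real output 2010 = 542.22 / 1.294 = 419.03.
Real growth = 419.03 / 466.47 − 1 = -0.1017.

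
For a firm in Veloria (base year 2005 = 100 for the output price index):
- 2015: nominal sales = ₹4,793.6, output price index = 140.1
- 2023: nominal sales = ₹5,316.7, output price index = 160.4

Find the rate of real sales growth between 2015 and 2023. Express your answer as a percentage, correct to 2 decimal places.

-3.12%

Real sales 2015 = 4793.6 / 1.401 = 3421.56.
Real sales 2023 = 5316.7 / 1.604 = 3314.65.
Real growth = 3314.65 / 3421.56 − 1 = -0.0312.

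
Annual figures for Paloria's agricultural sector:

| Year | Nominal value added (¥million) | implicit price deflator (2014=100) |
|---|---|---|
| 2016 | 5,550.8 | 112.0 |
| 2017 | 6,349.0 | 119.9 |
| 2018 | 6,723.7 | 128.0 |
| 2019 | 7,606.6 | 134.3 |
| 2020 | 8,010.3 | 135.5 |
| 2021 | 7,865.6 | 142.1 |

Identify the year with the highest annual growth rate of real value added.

2017: real = 6349.0/1.199 = 5295.25; growth vs 2016 (4956.07) = 6.84%.
2018: real = 6723.7/1.280 = 5252.89; growth vs 2017 (5295.25) = -0.80%.
2019: real = 7606.6/1.343 = 5663.89; growth vs 2018 (5252.89) = 7.82%.
2020: real = 8010.3/1.355 = 5911.66; growth vs 2019 (5663.89) = 4.37%.
2021: real = 7865.6/1.421 = 5535.26; growth vs 2020 (5911.66) = -6.37%.

2019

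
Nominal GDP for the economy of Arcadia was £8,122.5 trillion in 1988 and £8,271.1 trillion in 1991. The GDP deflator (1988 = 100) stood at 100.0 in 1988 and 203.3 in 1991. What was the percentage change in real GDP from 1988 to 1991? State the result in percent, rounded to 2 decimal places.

Deflate each year: 1988 → 8122.5/1.000 = 8122.50; 1991 → 8271.1/2.033 = 4068.42.
So real GDP changed by 4068.42/8122.50 − 1 = -0.4991, i.e. -49.91%.

-49.91%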